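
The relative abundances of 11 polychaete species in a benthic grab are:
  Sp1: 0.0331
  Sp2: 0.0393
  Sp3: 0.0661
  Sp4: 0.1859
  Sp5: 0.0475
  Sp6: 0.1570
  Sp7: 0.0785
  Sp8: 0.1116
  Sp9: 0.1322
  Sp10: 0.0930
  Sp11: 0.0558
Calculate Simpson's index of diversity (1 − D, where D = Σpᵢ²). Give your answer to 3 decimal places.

0.884

D = 0.0331² + 0.0393² + 0.0661² + 0.1859² + 0.0475² + 0.157² + 0.0785² + 0.1116² + 0.1322² + 0.093² + 0.0558² = 0.00110 + 0.00154 + 0.00437 + 0.03456 + 0.00226 + 0.02465 + 0.00616 + 0.01245 + 0.01748 + 0.00865 + 0.00311 = 0.11633 (working shown to 5 dp, full precision carried).
So 1 − D = 0.88367, i.e. 0.884 to 3 decimal places.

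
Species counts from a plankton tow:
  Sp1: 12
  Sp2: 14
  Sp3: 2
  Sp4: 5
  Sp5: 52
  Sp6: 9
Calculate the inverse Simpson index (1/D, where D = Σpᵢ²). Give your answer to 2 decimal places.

2.80

Total N = 12+14+2+5+52+9 = 94, so the proportions are 0.12766, 0.14894, 0.02128, 0.05319, 0.55319, 0.09574 (working shown to 5 dp, full precision carried).
D = 0.12766² + 0.14894² + 0.02128² + 0.05319² + 0.55319² + 0.09574² = 0.01630 + 0.02218 + 0.00045 + 0.00283 + 0.30602 + 0.00917 = 0.35695.
So 1/D = 2.8015, i.e. 2.80 to 2 decimal places.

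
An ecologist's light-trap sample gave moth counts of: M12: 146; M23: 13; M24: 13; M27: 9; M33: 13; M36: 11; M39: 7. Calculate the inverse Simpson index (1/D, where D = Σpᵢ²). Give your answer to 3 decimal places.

2.036

Total N = 146+13+13+9+13+11+7 = 212, so the proportions are 0.688679, 0.061321, 0.061321, 0.042453, 0.061321, 0.051887, 0.033019 (working shown to 6 dp, full precision carried).
D = 0.688679² + 0.061321² + 0.061321² + 0.042453² + 0.061321² + 0.051887² + 0.033019² = 0.474279 + 0.003760 + 0.003760 + 0.001802 + 0.003760 + 0.002692 + 0.001090 = 0.491145.
So 1/D = 2.03606, i.e. 2.036 to 3 decimal places.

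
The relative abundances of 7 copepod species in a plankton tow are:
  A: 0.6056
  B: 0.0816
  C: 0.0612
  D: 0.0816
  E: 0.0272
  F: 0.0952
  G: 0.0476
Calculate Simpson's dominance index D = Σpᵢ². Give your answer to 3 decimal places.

D = 0.6056² + 0.0816² + 0.0612² + 0.0816² + 0.0272² + 0.0952² + 0.0476² = 0.36675 + 0.00666 + 0.00375 + 0.00666 + 0.00074 + 0.00906 + 0.00227 = 0.39588 (working shown to 5 dp, full precision carried).
To 3 decimal places, D = 0.396.

0.396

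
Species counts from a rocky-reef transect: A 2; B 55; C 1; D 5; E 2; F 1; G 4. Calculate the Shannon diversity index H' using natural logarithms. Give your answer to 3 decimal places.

Total N = 2+55+1+5+2+1+4 = 70, so the proportions are 0.02857, 0.78571, 0.01429, 0.07143, 0.02857, 0.01429, 0.05714 (working shown to 5 dp, full precision carried).
Each pᵢ ln pᵢ term: 0.02857×(-3.55535)=-0.10158, 0.78571×(-0.24116)=-0.18948, 0.01429×(-4.24850)=-0.06069, 0.07143×(-2.63906)=-0.18850, 0.02857×(-3.55535)=-0.10158, 0.01429×(-4.24850)=-0.06069, 0.05714×(-2.86220)=-0.16355.
Sum = -0.86609, so H' = 0.866.

0.866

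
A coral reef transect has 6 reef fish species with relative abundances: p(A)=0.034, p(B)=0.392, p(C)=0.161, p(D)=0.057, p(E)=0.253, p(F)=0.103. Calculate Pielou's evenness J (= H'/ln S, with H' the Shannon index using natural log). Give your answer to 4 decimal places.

H' = −Σ pᵢ ln pᵢ = −((-0.114967) + (-0.367105) + (-0.294042) + (-0.163288) + (-0.347715) + (-0.234122)) = 1.521240 (working shown to 6 dp, full precision carried).
With S = 6 species, ln S = 1.791759, so J = 1.521240/1.791759 = 0.849020, i.e. 0.8490 to 4 decimal places.

0.8490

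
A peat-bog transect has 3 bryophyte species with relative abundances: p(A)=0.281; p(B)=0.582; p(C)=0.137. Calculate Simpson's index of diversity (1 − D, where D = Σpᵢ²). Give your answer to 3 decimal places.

0.564

D = 0.281² + 0.582² + 0.137² = 0.07896 + 0.33872 + 0.01877 = 0.43645 (working shown to 5 dp, full precision carried).
So 1 − D = 0.56355, i.e. 0.564 to 3 decimal places.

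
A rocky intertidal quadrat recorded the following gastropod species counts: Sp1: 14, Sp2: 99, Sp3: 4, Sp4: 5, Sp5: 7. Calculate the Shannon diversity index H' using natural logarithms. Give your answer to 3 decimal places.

Total N = 14+99+4+5+7 = 129, so the proportions are 0.10853, 0.76744, 0.03101, 0.03876, 0.05426 (working shown to 5 dp, full precision carried).
Each pᵢ ln pᵢ term: 0.10853×(-2.22076)=-0.24101, 0.76744×(-0.26469)=-0.20314, 0.03101×(-3.47352)=-0.10771, 0.03876×(-3.25037)=-0.12598, 0.05426×(-2.91390)=-0.15812.
Sum = -0.83596, so H' = 0.836.

0.836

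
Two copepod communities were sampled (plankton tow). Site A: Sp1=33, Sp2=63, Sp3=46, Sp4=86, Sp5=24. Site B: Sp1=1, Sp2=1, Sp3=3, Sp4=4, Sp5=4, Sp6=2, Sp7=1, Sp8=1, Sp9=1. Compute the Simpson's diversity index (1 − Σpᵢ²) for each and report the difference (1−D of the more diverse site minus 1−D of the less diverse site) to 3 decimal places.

Site A: N=252, proportions 0.13095, 0.25, 0.18254, 0.34127, 0.09524, giving 1−D = 0.76150 (working shown to 5 dp, full precision carried).
Site B: N=18, proportions 0.05556, 0.05556, 0.16667, 0.22222, 0.22222, 0.11111, 0.05556, 0.05556, 0.05556, giving 1−D = 0.84568.
Difference = |0.76150 − 0.84568| = 0.08418, i.e. 0.084 to 3 decimal places.

0.084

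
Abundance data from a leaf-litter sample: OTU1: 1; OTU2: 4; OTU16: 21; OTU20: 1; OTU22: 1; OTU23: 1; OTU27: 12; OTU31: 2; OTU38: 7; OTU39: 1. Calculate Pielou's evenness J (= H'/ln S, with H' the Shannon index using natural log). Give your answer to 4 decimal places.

0.7342

Total N = 1+4+21+1+1+1+12+2+7+1 = 51, so the proportions are 0.019608, 0.078431, 0.411765, 0.019608, 0.019608, 0.019608, 0.235294, 0.039216, 0.137255, 0.019608 (working shown to 6 dp, full precision carried).
H' = −Σ pᵢ ln pᵢ = −((-0.077095) + (-0.199650) + (-0.365360) + (-0.077095) + (-0.077095) + (-0.077095) + (-0.340452) + (-0.127007) + (-0.272577) + (-0.077095)) = 1.690518.
With S = 10 species, ln S = 2.302585, so J = 1.690518/2.302585 = 0.734183, i.e. 0.7342 to 4 decimal places.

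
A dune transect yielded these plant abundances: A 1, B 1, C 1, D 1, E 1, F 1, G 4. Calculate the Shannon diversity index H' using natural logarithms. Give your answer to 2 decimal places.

Total N = 1+1+1+1+1+1+4 = 10, so the proportions are 0.1, 0.1, 0.1, 0.1, 0.1, 0.1, 0.4 (working shown to 4 dp, full precision carried).
Each pᵢ ln pᵢ term: 0.1×(-2.3026)=-0.2303, 0.1×(-2.3026)=-0.2303, 0.1×(-2.3026)=-0.2303, 0.1×(-2.3026)=-0.2303, 0.1×(-2.3026)=-0.2303, 0.1×(-2.3026)=-0.2303, 0.4×(-0.9163)=-0.3665.
Sum = -1.7481, so H' = 1.75.

1.75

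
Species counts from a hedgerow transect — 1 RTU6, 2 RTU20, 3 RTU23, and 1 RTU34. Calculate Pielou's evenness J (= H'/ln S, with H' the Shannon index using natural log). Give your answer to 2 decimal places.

Total N = 1+2+3+1 = 7, so the proportions are 0.1429, 0.2857, 0.4286, 0.1429 (working shown to 4 dp, full precision carried).
H' = −Σ pᵢ ln pᵢ = −((-0.2780) + (-0.3579) + (-0.3631) + (-0.2780)) = 1.2770.
With S = 4 species, ln S = 1.3863, so J = 1.2770/1.3863 = 0.9212, i.e. 0.92 to 2 decimal places.

0.92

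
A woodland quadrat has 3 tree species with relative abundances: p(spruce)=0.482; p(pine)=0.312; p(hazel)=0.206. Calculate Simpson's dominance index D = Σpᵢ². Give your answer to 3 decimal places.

D = 0.482² + 0.312² + 0.206² = 0.23232 + 0.09734 + 0.04244 = 0.37210 (working shown to 5 dp, full precision carried).
To 3 decimal places, D = 0.372.

0.372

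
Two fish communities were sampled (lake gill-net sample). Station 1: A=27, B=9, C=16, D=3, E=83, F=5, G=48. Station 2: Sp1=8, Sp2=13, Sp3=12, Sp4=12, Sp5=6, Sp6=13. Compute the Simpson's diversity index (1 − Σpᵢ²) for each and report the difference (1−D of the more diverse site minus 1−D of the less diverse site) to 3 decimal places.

Station 1: N=191, proportions 0.14136, 0.04712, 0.08377, 0.01571, 0.43455, 0.02618, 0.25131, giving 1−D = 0.71785 (working shown to 5 dp, full precision carried).
Station 2: N=64, proportions 0.125, 0.20312, 0.1875, 0.1875, 0.09375, 0.20312, giving 1−D = 0.82275.
Difference = |0.71785 − 0.82275| = 0.10490, i.e. 0.105 to 3 decimal places.

0.105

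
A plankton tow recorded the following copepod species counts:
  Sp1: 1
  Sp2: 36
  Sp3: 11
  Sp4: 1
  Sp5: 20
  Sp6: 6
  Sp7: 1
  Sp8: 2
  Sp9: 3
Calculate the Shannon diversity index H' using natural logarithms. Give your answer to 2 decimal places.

Total N = 1+36+11+1+20+6+1+2+3 = 81, so the proportions are 0.0123, 0.4444, 0.1358, 0.0123, 0.2469, 0.0741, 0.0123, 0.0247, 0.037 (working shown to 4 dp, full precision carried).
Each pᵢ ln pᵢ term: 0.0123×(-4.3944)=-0.0543, 0.4444×(-0.8109)=-0.3604, 0.1358×(-1.9966)=-0.2711, 0.0123×(-4.3944)=-0.0543, 0.2469×(-1.3987)=-0.3454, 0.0741×(-2.6027)=-0.1928, 0.0123×(-4.3944)=-0.0543, 0.0247×(-3.7013)=-0.0914, 0.037×(-3.2958)=-0.1221.
Sum = -1.5459, so H' = 1.55.

1.55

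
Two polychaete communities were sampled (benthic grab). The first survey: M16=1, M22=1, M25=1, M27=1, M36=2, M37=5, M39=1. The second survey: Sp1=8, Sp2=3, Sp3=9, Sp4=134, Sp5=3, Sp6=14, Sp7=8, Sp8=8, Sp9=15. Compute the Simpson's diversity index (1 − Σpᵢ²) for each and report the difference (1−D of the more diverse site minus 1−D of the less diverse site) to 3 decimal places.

The first survey: N=12, proportions 0.08333, 0.08333, 0.08333, 0.08333, 0.16667, 0.41667, 0.08333, giving 1−D = 0.76389 (working shown to 5 dp, full precision carried).
The second survey: N=202, proportions 0.0396, 0.01485, 0.04455, 0.66337, 0.01485, 0.06931, 0.0396, 0.0396, 0.07426, giving 1−D = 0.54250.
Difference = |0.76389 − 0.54250| = 0.22139, i.e. 0.221 to 3 decimal places.

0.221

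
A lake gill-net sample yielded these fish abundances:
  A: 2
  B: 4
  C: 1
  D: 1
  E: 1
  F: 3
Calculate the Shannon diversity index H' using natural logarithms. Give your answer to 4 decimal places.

1.6326

Total N = 2+4+1+1+1+3 = 12, so the proportions are 0.166667, 0.333333, 0.083333, 0.083333, 0.083333, 0.25 (working shown to 6 dp, full precision carried).
Each pᵢ ln pᵢ term: 0.166667×(-1.791759)=-0.298627, 0.333333×(-1.098612)=-0.366204, 0.083333×(-2.484907)=-0.207076, 0.083333×(-2.484907)=-0.207076, 0.083333×(-2.484907)=-0.207076, 0.25×(-1.386294)=-0.346574.
Sum = -1.632631, so H' = 1.6326.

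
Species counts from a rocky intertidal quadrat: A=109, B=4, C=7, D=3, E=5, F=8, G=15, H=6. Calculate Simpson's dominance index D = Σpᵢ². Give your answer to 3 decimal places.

Total N = 109+4+7+3+5+8+15+6 = 157, so the proportions are 0.69427, 0.02548, 0.04459, 0.01911, 0.03185, 0.05096, 0.09554, 0.03822 (working shown to 5 dp, full precision carried).
D = 0.69427² + 0.02548² + 0.04459² + 0.01911² + 0.03185² + 0.05096² + 0.09554² + 0.03822² = 0.48201 + 0.00065 + 0.00199 + 0.00037 + 0.00101 + 0.00260 + 0.00913 + 0.00146 = 0.49921.
To 3 decimal places, D = 0.499.

0.499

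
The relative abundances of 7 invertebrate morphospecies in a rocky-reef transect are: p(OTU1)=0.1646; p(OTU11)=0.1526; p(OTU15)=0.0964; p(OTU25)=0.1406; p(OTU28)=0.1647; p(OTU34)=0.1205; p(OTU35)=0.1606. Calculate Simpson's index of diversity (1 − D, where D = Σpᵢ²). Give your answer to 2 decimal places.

0.85

D = 0.1646² + 0.1526² + 0.0964² + 0.1406² + 0.1647² + 0.1205² + 0.1606² = 0.0271 + 0.0233 + 0.0093 + 0.0198 + 0.0271 + 0.0145 + 0.0258 = 0.1469 (working shown to 4 dp, full precision carried).
So 1 − D = 0.8531, i.e. 0.85 to 2 decimal places.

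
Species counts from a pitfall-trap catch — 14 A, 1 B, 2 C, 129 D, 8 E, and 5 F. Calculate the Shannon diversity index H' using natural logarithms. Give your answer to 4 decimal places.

Total N = 14+1+2+129+8+5 = 159, so the proportions are 0.08805, 0.006289, 0.012579, 0.811321, 0.050314, 0.031447 (working shown to 6 dp, full precision carried).
Each pᵢ ln pᵢ term: 0.08805×(-2.429847)=-0.213949, 0.006289×(-5.068904)=-0.031880, 0.012579×(-4.375757)=-0.055041, 0.811321×(-0.209092)=-0.169641, 0.050314×(-2.989463)=-0.150413, 0.031447×(-3.459466)=-0.108788.
Sum = -0.729712, so H' = 0.7297.

0.7297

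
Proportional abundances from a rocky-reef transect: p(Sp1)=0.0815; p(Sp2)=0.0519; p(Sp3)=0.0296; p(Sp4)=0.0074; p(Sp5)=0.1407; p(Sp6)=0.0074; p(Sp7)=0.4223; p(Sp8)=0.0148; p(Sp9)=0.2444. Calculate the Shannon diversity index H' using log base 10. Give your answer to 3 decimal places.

0.687

Each pᵢ log₁₀ pᵢ term (working shown to 5 dp, full precision carried): 0.0815×(-1.08884)=-0.08874, 0.0519×(-1.28483)=-0.06668, 0.0296×(-1.52871)=-0.04525, 0.0074×(-2.13077)=-0.01577, 0.1407×(-0.85171)=-0.11984, 0.0074×(-2.13077)=-0.01577, 0.4223×(-0.37438)=-0.15810, 0.0148×(-1.82974)=-0.02708, 0.2444×(-0.61190)=-0.14955.
Sum = -0.68677, so H' = 0.687.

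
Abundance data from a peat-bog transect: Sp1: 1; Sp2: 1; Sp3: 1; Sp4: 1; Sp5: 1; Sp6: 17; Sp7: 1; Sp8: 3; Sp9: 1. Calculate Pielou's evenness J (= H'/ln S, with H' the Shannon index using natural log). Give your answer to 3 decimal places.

Total N = 1+1+1+1+1+17+1+3+1 = 27, so the proportions are 0.03704, 0.03704, 0.03704, 0.03704, 0.03704, 0.62963, 0.03704, 0.11111, 0.03704 (working shown to 5 dp, full precision carried).
H' = −Σ pᵢ ln pᵢ = −((-0.12207) + (-0.12207) + (-0.12207) + (-0.12207) + (-0.12207) + (-0.29128) + (-0.12207) + (-0.24414) + (-0.12207)) = 1.38989.
With S = 9 species, ln S = 2.19722, so J = 1.38989/2.19722 = 0.63257, i.e. 0.633 to 3 decimal places.

0.633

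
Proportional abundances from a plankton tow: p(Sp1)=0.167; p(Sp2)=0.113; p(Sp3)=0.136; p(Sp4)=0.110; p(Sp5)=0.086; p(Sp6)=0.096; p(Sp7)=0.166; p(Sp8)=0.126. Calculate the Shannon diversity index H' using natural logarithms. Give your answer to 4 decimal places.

2.0545

Each pᵢ ln pᵢ term (working shown to 6 dp, full precision carried): 0.167×(-1.789761)=-0.298890, 0.113×(-2.180367)=-0.246382, 0.136×(-1.995100)=-0.271334, 0.11×(-2.207275)=-0.242800, 0.086×(-2.453408)=-0.210993, 0.096×(-2.343407)=-0.224967, 0.166×(-1.795767)=-0.298097, 0.126×(-2.071473)=-0.261006.
Sum = -2.054469, so H' = 2.0545.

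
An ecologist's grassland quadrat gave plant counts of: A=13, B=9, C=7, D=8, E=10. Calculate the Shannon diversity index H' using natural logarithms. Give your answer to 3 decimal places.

1.586

Total N = 13+9+7+8+10 = 47, so the proportions are 0.2766, 0.19149, 0.14894, 0.17021, 0.21277 (working shown to 5 dp, full precision carried).
Each pᵢ ln pᵢ term: 0.2766×(-1.28520)=-0.35548, 0.19149×(-1.65292)=-0.31652, 0.14894×(-1.90424)=-0.28361, 0.17021×(-1.77071)=-0.30140, 0.21277×(-1.54756)=-0.32927.
Sum = -1.58627, so H' = 1.586.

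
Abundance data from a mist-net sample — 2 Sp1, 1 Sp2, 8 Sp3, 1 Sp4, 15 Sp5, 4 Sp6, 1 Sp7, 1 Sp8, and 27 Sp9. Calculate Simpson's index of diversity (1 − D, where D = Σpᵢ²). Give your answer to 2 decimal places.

Total N = 2+1+8+1+15+4+1+1+27 = 60, so the proportions are 0.0333, 0.0167, 0.1333, 0.0167, 0.25, 0.0667, 0.0167, 0.0167, 0.45 (working shown to 4 dp, full precision carried).
D = 0.0333² + 0.0167² + 0.1333² + 0.0167² + 0.25² + 0.0667² + 0.0167² + 0.0167² + 0.45² = 0.0011 + 0.0003 + 0.0178 + 0.0003 + 0.0625 + 0.0044 + 0.0003 + 0.0003 + 0.2025 = 0.2894.
So 1 − D = 0.7106, i.e. 0.71 to 2 decimal places.

0.71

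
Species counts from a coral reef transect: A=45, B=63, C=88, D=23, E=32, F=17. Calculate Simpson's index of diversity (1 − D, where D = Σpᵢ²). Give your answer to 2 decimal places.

Total N = 45+63+88+23+32+17 = 268, so the proportions are 0.1679, 0.2351, 0.3284, 0.0858, 0.1194, 0.0634 (working shown to 4 dp, full precision carried).
D = 0.1679² + 0.2351² + 0.3284² + 0.0858² + 0.1194² + 0.0634² = 0.0282 + 0.0553 + 0.1078 + 0.0074 + 0.0143 + 0.0040 = 0.2169.
So 1 − D = 0.7831, i.e. 0.78 to 2 decimal places.

0.78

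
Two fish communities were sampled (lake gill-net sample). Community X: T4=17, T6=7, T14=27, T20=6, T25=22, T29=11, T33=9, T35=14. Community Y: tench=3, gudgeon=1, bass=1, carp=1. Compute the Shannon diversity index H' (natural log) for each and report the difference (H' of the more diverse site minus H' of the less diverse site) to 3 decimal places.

Community X: N=113, proportions 0.150442, 0.061947, 0.238938, 0.053097, 0.19469, 0.097345, 0.079646, 0.123894, giving H' = 1.960788 (working shown to 6 dp, full precision carried).
Community Y: N=6, proportions 0.5, 0.166667, 0.166667, 0.166667, giving H' = 1.242453.
Difference = |1.960788 − 1.242453| = 0.718335, i.e. 0.718 to 3 decimal places.

0.718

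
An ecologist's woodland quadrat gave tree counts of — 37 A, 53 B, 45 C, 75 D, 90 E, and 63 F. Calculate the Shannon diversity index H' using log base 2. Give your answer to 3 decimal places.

Total N = 37+53+45+75+90+63 = 363, so the proportions are 0.10193, 0.14601, 0.12397, 0.20661, 0.24793, 0.17355 (working shown to 5 dp, full precision carried).
Each pᵢ log₂ pᵢ term: 0.10193×(-3.29437)=-0.33579, 0.14601×(-2.77591)=-0.40530, 0.12397×(-3.01197)=-0.37339, 0.20661×(-2.27501)=-0.47004, 0.24793×(-2.01197)=-0.49884, 0.17355×(-2.52655)=-0.43849.
Sum = -2.52184, so H' = 2.522.

2.522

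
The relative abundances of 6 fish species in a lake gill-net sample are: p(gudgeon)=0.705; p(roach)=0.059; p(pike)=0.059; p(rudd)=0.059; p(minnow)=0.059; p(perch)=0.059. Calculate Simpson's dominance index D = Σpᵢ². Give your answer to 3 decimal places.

0.514

D = 0.705² + 0.059² + 0.059² + 0.059² + 0.059² + 0.059² = 0.49702 + 0.00348 + 0.00348 + 0.00348 + 0.00348 + 0.00348 = 0.51443 (working shown to 5 dp, full precision carried).
To 3 decimal places, D = 0.514.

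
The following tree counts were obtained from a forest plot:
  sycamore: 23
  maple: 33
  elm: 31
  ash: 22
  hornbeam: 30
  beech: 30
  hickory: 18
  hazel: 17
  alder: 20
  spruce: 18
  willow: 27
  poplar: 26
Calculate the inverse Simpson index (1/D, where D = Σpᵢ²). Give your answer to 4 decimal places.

11.4431

Total N = 23+33+31+22+30+30+18+17+20+18+27+26 = 295, so the proportions are 0.077966102, 0.111864407, 0.105084746, 0.074576271, 0.101694915, 0.101694915, 0.061016949, 0.057627119, 0.06779661, 0.061016949, 0.091525424, 0.088135593 (working shown to 9 dp, full precision carried).
D = 0.077966102² + 0.111864407² + 0.105084746² + 0.074576271² + 0.101694915² + 0.101694915² + 0.061016949² + 0.057627119² + 0.06779661² + 0.061016949² + 0.091525424² + 0.088135593² = 0.006078713 + 0.012513646 + 0.011042804 + 0.005561620 + 0.010341856 + 0.010341856 + 0.003723068 + 0.003320885 + 0.004596380 + 0.003723068 + 0.008376903 + 0.007767883 = 0.087388681.
So 1/D = 11.443130, i.e. 11.4431 to 4 decimal places.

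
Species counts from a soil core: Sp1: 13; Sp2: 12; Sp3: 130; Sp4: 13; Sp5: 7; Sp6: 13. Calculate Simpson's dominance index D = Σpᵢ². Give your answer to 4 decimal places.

0.4980

Total N = 13+12+130+13+7+13 = 188, so the proportions are 0.069149, 0.06383, 0.691489, 0.069149, 0.037234, 0.069149 (working shown to 6 dp, full precision carried).
D = 0.069149² + 0.06383² + 0.691489² + 0.069149² + 0.037234² + 0.069149² = 0.004782 + 0.004074 + 0.478158 + 0.004782 + 0.001386 + 0.004782 = 0.497963.
To 4 decimal places, D = 0.4980.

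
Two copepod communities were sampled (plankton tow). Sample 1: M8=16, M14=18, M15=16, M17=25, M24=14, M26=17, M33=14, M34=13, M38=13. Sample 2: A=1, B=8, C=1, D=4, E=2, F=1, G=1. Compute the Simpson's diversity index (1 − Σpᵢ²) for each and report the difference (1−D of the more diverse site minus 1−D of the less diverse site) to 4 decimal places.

Sample 1: N=146, proportions 0.109589, 0.123288, 0.109589, 0.171233, 0.09589, 0.116438, 0.09589, 0.089041, 0.089041, giving 1−D = 0.883655 (working shown to 6 dp, full precision carried).
Sample 2: N=18, proportions 0.055556, 0.444444, 0.055556, 0.222222, 0.111111, 0.055556, 0.055556, giving 1−D = 0.728395.
Difference = |0.883655 − 0.728395| = 0.155260, i.e. 0.1553 to 4 decimal places.

0.1553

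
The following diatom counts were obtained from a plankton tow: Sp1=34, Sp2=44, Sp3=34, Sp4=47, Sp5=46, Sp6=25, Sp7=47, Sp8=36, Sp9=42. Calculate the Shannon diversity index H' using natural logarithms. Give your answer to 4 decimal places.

Total N = 34+44+34+47+46+25+47+36+42 = 355, so the proportions are 0.095775, 0.123944, 0.095775, 0.132394, 0.129577, 0.070423, 0.132394, 0.101408, 0.11831 (working shown to 6 dp, full precision carried).
Each pᵢ ln pᵢ term: 0.095775×(-2.345757)=-0.224664, 0.123944×(-2.087928)=-0.258785, 0.095775×(-2.345757)=-0.224664, 0.132394×(-2.021970)=-0.267697, 0.129577×(-2.043476)=-0.264788, 0.070423×(-2.653242)=-0.186848, 0.132394×(-2.021970)=-0.267697, 0.101408×(-2.288599)=-0.232083, 0.11831×(-2.134448)=-0.252526.
Sum = -2.179755, so H' = 2.1798.

2.1798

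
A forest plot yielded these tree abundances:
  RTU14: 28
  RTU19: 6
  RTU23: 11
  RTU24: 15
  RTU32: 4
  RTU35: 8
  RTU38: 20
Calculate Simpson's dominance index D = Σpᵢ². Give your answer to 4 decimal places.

0.1945

Total N = 28+6+11+15+4+8+20 = 92, so the proportions are 0.304348, 0.065217, 0.119565, 0.163043, 0.043478, 0.086957, 0.217391 (working shown to 6 dp, full precision carried).
D = 0.304348² + 0.065217² + 0.119565² + 0.163043² + 0.043478² + 0.086957² + 0.217391² = 0.092628 + 0.004253 + 0.014296 + 0.026583 + 0.001890 + 0.007561 + 0.047259 = 0.194471.
To 4 decimal places, D = 0.1945.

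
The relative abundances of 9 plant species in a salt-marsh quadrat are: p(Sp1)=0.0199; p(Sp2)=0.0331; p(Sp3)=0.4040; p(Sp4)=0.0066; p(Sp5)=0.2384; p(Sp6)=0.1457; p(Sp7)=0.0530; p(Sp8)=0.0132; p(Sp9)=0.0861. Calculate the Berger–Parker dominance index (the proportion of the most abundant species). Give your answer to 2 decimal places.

The largest proportion is 0.404, i.e. d = 0.40 to 2 decimal places.

0.40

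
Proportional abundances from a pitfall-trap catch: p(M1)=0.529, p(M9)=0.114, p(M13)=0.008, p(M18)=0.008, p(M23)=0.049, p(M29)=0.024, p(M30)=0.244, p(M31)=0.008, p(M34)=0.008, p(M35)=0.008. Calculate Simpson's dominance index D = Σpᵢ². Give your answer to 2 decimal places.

0.36

D = 0.529² + 0.114² + 0.008² + 0.008² + 0.049² + 0.024² + 0.244² + 0.008² + 0.008² + 0.008² = 0.2798 + 0.0130 + 0.0001 + 0.0001 + 0.0024 + 0.0006 + 0.0595 + 0.0001 + 0.0001 + 0.0001 = 0.3557 (working shown to 4 dp, full precision carried).
To 2 decimal places, D = 0.36.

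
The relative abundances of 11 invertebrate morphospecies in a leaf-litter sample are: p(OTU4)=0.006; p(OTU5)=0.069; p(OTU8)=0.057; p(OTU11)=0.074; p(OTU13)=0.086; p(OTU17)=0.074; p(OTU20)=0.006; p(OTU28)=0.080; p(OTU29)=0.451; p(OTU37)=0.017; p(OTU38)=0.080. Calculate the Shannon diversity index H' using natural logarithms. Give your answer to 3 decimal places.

1.838

Each pᵢ ln pᵢ term (working shown to 5 dp, full precision carried): 0.006×(-5.11600)=-0.03070, 0.069×(-2.67365)=-0.18448, 0.057×(-2.86470)=-0.16329, 0.074×(-2.60369)=-0.19267, 0.086×(-2.45341)=-0.21099, 0.074×(-2.60369)=-0.19267, 0.006×(-5.11600)=-0.03070, 0.08×(-2.52573)=-0.20206, 0.451×(-0.79629)=-0.35913, 0.017×(-4.07454)=-0.06927, 0.08×(-2.52573)=-0.20206.
Sum = -1.83801, so H' = 1.838.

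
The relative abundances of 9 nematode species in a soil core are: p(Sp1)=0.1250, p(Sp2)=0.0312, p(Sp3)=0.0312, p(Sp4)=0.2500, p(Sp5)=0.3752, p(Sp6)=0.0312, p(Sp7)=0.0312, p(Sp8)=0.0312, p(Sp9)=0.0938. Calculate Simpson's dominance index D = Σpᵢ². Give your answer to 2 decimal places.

0.23

D = 0.125² + 0.0312² + 0.0312² + 0.25² + 0.3752² + 0.0312² + 0.0312² + 0.0312² + 0.0938² = 0.0156 + 0.0010 + 0.0010 + 0.0625 + 0.1408 + 0.0010 + 0.0010 + 0.0010 + 0.0088 = 0.2326 (working shown to 4 dp, full precision carried).
To 2 decimal places, D = 0.23.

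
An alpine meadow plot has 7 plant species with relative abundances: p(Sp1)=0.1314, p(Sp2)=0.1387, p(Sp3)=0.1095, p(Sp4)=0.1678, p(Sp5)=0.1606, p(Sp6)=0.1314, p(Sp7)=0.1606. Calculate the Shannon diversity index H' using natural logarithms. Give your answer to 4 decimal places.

Each pᵢ ln pᵢ term (working shown to 6 dp, full precision carried): 0.1314×(-2.029509)=-0.266678, 0.1387×(-1.975442)=-0.273994, 0.1095×(-2.211831)=-0.242195, 0.1678×(-1.784982)=-0.299520, 0.1606×(-1.828838)=-0.293711, 0.1314×(-2.029509)=-0.266678, 0.1606×(-1.828838)=-0.293711.
Sum = -1.936487, so H' = 1.9365.

1.9365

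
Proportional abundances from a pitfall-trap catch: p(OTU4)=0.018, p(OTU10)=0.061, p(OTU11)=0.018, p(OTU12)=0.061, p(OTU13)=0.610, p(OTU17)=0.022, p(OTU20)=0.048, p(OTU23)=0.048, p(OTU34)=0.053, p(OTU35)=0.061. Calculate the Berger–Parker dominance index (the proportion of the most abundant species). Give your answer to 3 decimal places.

0.610

The largest proportion is 0.61, i.e. d = 0.610 to 3 decimal places.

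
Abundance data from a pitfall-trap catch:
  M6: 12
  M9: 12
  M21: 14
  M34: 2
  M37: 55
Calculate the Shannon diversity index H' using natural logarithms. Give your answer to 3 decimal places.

Total N = 12+12+14+2+55 = 95, so the proportions are 0.12632, 0.12632, 0.14737, 0.02105, 0.57895 (working shown to 5 dp, full precision carried).
Each pᵢ ln pᵢ term: 0.12632×(-2.06897)=-0.26134, 0.12632×(-2.06897)=-0.26134, 0.14737×(-1.91482)=-0.28218, 0.02105×(-3.86073)=-0.08128, 0.57895×(-0.54654)=-0.31642.
Sum = -1.20257, so H' = 1.203.

1.203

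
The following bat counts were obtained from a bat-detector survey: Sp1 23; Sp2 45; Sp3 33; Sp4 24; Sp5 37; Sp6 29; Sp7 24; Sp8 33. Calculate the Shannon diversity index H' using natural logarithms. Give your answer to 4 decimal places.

2.0538

Total N = 23+45+33+24+37+29+24+33 = 248, so the proportions are 0.092742, 0.181452, 0.133065, 0.096774, 0.149194, 0.116935, 0.096774, 0.133065 (working shown to 6 dp, full precision carried).
Each pᵢ ln pᵢ term: 0.092742×(-2.377935)=-0.220534, 0.181452×(-1.706766)=-0.309695, 0.133065×(-2.016921)=-0.268381, 0.096774×(-2.335375)=-0.226004, 0.149194×(-1.902511)=-0.283842, 0.116935×(-2.146133)=-0.250959, 0.096774×(-2.335375)=-0.226004, 0.133065×(-2.016921)=-0.268381.
Sum = -2.053801, so H' = 2.0538.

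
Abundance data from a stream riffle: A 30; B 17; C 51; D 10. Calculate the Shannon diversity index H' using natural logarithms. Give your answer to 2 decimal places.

1.22

Total N = 30+17+51+10 = 108, so the proportions are 0.2778, 0.1574, 0.4722, 0.0926 (working shown to 4 dp, full precision carried).
Each pᵢ ln pᵢ term: 0.2778×(-1.2809)=-0.3558, 0.1574×(-1.8489)=-0.2910, 0.4722×(-0.7503)=-0.3543, 0.0926×(-2.3795)=-0.2203.
Sum = -1.2215, so H' = 1.22.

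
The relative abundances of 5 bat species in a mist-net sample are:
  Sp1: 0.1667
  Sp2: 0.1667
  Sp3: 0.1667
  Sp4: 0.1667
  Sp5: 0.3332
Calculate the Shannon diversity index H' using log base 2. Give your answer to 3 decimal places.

2.252

Each pᵢ log₂ pᵢ term (working shown to 5 dp, full precision carried): 0.1667×(-2.58467)=-0.43087, 0.1667×(-2.58467)=-0.43087, 0.1667×(-2.58467)=-0.43087, 0.1667×(-2.58467)=-0.43087, 0.3332×(-1.58554)=-0.52830.
Sum = -2.25176, so H' = 2.252.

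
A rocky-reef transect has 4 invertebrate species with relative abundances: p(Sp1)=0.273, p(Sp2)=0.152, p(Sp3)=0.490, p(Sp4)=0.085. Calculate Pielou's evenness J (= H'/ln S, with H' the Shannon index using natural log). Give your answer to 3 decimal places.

0.866

H' = −Σ pᵢ ln pᵢ = −((-0.35443) + (-0.28635) + (-0.34954) + (-0.20953)) = 1.19986 (working shown to 5 dp, full precision carried).
With S = 4 species, ln S = 1.38629, so J = 1.19986/1.38629 = 0.86551, i.e. 0.866 to 3 decimal places.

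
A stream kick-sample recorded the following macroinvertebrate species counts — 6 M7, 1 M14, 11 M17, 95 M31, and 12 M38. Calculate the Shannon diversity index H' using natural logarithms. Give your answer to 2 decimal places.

0.83

Total N = 6+1+11+95+12 = 125, so the proportions are 0.048, 0.008, 0.088, 0.76, 0.096 (working shown to 4 dp, full precision carried).
Each pᵢ ln pᵢ term: 0.048×(-3.0366)=-0.1458, 0.008×(-4.8283)=-0.0386, 0.088×(-2.4304)=-0.2139, 0.76×(-0.2744)=-0.2086, 0.096×(-2.3434)=-0.2250.
Sum = -0.8318, so H' = 0.83.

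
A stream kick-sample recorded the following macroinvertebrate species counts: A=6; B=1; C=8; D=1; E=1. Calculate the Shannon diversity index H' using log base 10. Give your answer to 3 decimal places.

0.531

Total N = 6+1+8+1+1 = 17, so the proportions are 0.35294, 0.05882, 0.47059, 0.05882, 0.05882 (working shown to 5 dp, full precision carried).
Each pᵢ log₁₀ pᵢ term: 0.35294×(-0.45230)=-0.15963, 0.05882×(-1.23045)=-0.07238, 0.47059×(-0.32736)=-0.15405, 0.05882×(-1.23045)=-0.07238, 0.05882×(-1.23045)=-0.07238.
Sum = -0.53082, so H' = 0.531.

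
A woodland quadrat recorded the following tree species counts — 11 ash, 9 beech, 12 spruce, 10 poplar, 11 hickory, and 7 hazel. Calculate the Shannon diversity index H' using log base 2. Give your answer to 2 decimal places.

Total N = 11+9+12+10+11+7 = 60, so the proportions are 0.1833, 0.15, 0.2, 0.1667, 0.1833, 0.1167 (working shown to 4 dp, full precision carried).
Each pᵢ log₂ pᵢ term: 0.1833×(-2.4475)=-0.4487, 0.15×(-2.7370)=-0.4105, 0.2×(-2.3219)=-0.4644, 0.1667×(-2.5850)=-0.4308, 0.1833×(-2.4475)=-0.4487, 0.1167×(-3.0995)=-0.3616.
Sum = -2.5648, so H' = 2.56.

2.56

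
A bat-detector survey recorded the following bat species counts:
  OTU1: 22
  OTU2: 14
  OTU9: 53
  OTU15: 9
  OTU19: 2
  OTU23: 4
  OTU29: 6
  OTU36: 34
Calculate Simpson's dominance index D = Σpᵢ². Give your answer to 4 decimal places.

Total N = 22+14+53+9+2+4+6+34 = 144, so the proportions are 0.152778, 0.097222, 0.368056, 0.0625, 0.013889, 0.027778, 0.041667, 0.236111 (working shown to 6 dp, full precision carried).
D = 0.152778² + 0.097222² + 0.368056² + 0.0625² + 0.013889² + 0.027778² + 0.041667² + 0.236111² = 0.023341 + 0.009452 + 0.135465 + 0.003906 + 0.000193 + 0.000772 + 0.001736 + 0.055748 = 0.230613.
To 4 decimal places, D = 0.2306.

0.2306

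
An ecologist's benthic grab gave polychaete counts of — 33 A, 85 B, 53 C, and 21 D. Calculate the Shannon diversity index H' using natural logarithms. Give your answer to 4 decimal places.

1.2608

Total N = 33+85+53+21 = 192, so the proportions are 0.171875, 0.442708, 0.276042, 0.109375 (working shown to 6 dp, full precision carried).
Each pᵢ ln pᵢ term: 0.171875×(-1.760988)=-0.302670, 0.442708×(-0.814844)=-0.360738, 0.276042×(-1.287203)=-0.355322, 0.109375×(-2.212973)=-0.242044.
Sum = -1.260774, so H' = 1.2608.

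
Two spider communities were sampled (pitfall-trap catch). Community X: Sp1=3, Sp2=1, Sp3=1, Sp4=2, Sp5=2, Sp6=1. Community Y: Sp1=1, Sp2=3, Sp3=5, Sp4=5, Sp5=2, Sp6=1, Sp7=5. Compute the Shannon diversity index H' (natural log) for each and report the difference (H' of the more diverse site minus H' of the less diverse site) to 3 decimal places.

0.085

Community X: N=10, proportions 0.3, 0.1, 0.1, 0.2, 0.2, 0.1, giving H' = 1.69574 (working shown to 5 dp, full precision carried).
Community Y: N=22, proportions 0.04545, 0.13636, 0.22727, 0.22727, 0.09091, 0.04545, 0.22727, giving H' = 1.78087.
Difference = |1.69574 − 1.78087| = 0.08513, i.e. 0.085 to 3 decimal places.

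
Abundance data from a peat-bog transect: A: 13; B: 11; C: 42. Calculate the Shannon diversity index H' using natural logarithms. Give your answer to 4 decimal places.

Total N = 13+11+42 = 66, so the proportions are 0.19697, 0.166667, 0.636364 (working shown to 6 dp, full precision carried).
Each pᵢ ln pᵢ term: 0.19697×(-1.624705)=-0.320018, 0.166667×(-1.791759)=-0.298627, 0.636364×(-0.451985)=-0.287627.
Sum = -0.906271, so H' = 0.9063.

0.9063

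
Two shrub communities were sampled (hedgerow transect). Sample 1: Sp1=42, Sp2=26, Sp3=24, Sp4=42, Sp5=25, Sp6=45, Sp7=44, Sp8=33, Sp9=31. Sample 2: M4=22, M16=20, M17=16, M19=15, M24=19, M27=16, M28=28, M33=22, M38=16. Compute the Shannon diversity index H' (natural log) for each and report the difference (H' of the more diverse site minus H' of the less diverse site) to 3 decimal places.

0.008

Sample 1: N=312, proportions 0.134615, 0.083333, 0.076923, 0.134615, 0.080128, 0.144231, 0.141026, 0.105769, 0.099359, giving H' = 2.169085 (working shown to 6 dp, full precision carried).
Sample 2: N=174, proportions 0.126437, 0.114943, 0.091954, 0.086207, 0.109195, 0.091954, 0.16092, 0.126437, 0.091954, giving H' = 2.177035.
Difference = |2.169085 − 2.177035| = 0.007950, i.e. 0.008 to 3 decimal places.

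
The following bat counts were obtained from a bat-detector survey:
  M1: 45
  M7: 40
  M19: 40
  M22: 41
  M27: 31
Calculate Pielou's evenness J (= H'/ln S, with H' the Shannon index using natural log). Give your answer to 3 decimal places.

0.996

Total N = 45+40+40+41+31 = 197, so the proportions are 0.22843, 0.20305, 0.20305, 0.20812, 0.15736 (working shown to 5 dp, full precision carried).
H' = −Σ pᵢ ln pᵢ = −((-0.33728) + (-0.32372) + (-0.32372) + (-0.32667) + (-0.29099)) = 1.60239.
With S = 5 species, ln S = 1.60944, so J = 1.60239/1.60944 = 0.99562, i.e. 0.996 to 3 decimal places.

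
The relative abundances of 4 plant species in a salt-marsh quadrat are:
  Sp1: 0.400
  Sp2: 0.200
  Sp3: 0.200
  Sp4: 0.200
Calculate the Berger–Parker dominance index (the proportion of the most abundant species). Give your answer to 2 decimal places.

The largest proportion is 0.4, i.e. d = 0.40 to 2 decimal places.

0.40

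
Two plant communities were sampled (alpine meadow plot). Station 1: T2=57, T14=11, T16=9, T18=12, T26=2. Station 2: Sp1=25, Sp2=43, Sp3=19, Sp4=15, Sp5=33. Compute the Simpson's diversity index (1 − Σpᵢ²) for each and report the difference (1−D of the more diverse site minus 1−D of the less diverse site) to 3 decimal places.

Station 1: N=91, proportions 0.62637, 0.12088, 0.0989, 0.13187, 0.02198, giving 1−D = 0.56539 (working shown to 5 dp, full precision carried).
Station 2: N=135, proportions 0.18519, 0.31852, 0.14074, 0.11111, 0.24444, giving 1−D = 0.77235.
Difference = |0.56539 − 0.77235| = 0.20696, i.e. 0.207 to 3 decimal places.

0.207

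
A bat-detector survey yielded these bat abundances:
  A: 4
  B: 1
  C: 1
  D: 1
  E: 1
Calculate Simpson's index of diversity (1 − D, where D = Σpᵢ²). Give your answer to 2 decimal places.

0.69

Total N = 4+1+1+1+1 = 8, so the proportions are 0.5, 0.125, 0.125, 0.125, 0.125 (working shown to 4 dp, full precision carried).
D = 0.5² + 0.125² + 0.125² + 0.125² + 0.125² = 0.2500 + 0.0156 + 0.0156 + 0.0156 + 0.0156 = 0.3125.
So 1 − D = 0.6875, i.e. 0.69 to 2 decimal places.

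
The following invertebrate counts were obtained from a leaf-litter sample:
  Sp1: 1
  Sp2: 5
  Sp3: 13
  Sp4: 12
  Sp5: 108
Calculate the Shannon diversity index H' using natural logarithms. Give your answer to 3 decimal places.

0.784

Total N = 1+5+13+12+108 = 139, so the proportions are 0.00719, 0.03597, 0.09353, 0.08633, 0.77698 (working shown to 5 dp, full precision carried).
Each pᵢ ln pᵢ term: 0.00719×(-4.93447)=-0.03550, 0.03597×(-3.32504)=-0.11961, 0.09353×(-2.36952)=-0.22161, 0.08633×(-2.44957)=-0.21147, 0.77698×(-0.25234)=-0.19606.
Sum = -0.78425, so H' = 0.784.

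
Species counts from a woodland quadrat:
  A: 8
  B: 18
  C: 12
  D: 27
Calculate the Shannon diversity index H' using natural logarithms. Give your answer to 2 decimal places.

Total N = 8+18+12+27 = 65, so the proportions are 0.1231, 0.2769, 0.1846, 0.4154 (working shown to 4 dp, full precision carried).
Each pᵢ ln pᵢ term: 0.1231×(-2.0949)=-0.2578, 0.2769×(-1.2840)=-0.3556, 0.1846×(-1.6895)=-0.3119, 0.4154×(-0.8786)=-0.3649.
Sum = -1.2903, so H' = 1.29.

1.29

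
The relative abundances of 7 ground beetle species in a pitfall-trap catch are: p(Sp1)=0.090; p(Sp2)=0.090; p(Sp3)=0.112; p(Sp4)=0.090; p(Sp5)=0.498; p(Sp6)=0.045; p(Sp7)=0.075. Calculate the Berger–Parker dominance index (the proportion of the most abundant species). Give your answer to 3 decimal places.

0.498

The largest proportion is 0.498, i.e. d = 0.498 to 3 decimal places.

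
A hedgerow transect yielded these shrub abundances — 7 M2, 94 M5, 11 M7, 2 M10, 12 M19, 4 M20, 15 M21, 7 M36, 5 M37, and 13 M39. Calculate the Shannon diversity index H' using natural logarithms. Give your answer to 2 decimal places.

1.61

Total N = 7+94+11+2+12+4+15+7+5+13 = 170, so the proportions are 0.0412, 0.5529, 0.0647, 0.0118, 0.0706, 0.0235, 0.0882, 0.0412, 0.0294, 0.0765 (working shown to 4 dp, full precision carried).
Each pᵢ ln pᵢ term: 0.0412×(-3.1899)=-0.1313, 0.5529×(-0.5925)=-0.3276, 0.0647×(-2.7379)=-0.1772, 0.0118×(-4.4427)=-0.0523, 0.0706×(-2.6509)=-0.1871, 0.0235×(-3.7495)=-0.0882, 0.0882×(-2.4277)=-0.2142, 0.0412×(-3.1899)=-0.1313, 0.0294×(-3.5264)=-0.1037, 0.0765×(-2.5708)=-0.1966.
Sum = -1.6096, so H' = 1.61.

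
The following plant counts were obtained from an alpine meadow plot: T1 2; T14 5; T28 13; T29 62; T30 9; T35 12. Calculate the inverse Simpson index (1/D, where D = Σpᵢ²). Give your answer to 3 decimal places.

Total N = 2+5+13+62+9+12 = 103, so the proportions are 0.019417, 0.048544, 0.126214, 0.601942, 0.087379, 0.116505 (working shown to 6 dp, full precision carried).
D = 0.019417² + 0.048544² + 0.126214² + 0.601942² + 0.087379² + 0.116505² = 0.000377 + 0.002356 + 0.015930 + 0.362334 + 0.007635 + 0.013573 = 0.402206.
So 1/D = 2.48629, i.e. 2.486 to 3 decimal places.

2.486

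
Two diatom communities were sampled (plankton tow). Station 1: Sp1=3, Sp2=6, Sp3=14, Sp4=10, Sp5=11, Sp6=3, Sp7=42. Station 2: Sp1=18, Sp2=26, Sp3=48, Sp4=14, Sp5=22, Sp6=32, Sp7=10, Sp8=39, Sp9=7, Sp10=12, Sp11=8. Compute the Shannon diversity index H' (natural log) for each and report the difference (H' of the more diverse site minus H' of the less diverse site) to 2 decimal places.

0.67

Station 1: N=89, proportions 0.0337, 0.0674, 0.1573, 0.1124, 0.1236, 0.0337, 0.4719, giving H' = 1.5597 (working shown to 4 dp, full precision carried).
Station 2: N=236, proportions 0.0763, 0.1102, 0.2034, 0.0593, 0.0932, 0.1356, 0.0424, 0.1653, 0.0297, 0.0508, 0.0339, giving H' = 2.2249.
Difference = |1.5597 − 2.2249| = 0.6652, i.e. 0.67 to 2 decimal places.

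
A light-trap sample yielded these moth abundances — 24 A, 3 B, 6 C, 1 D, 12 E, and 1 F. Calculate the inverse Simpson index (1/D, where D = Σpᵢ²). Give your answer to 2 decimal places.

Total N = 24+3+6+1+12+1 = 47, so the proportions are 0.51064, 0.06383, 0.12766, 0.02128, 0.25532, 0.02128 (working shown to 5 dp, full precision carried).
D = 0.51064² + 0.06383² + 0.12766² + 0.02128² + 0.25532² + 0.02128² = 0.26075 + 0.00407 + 0.01630 + 0.00045 + 0.06519 + 0.00045 = 0.34722.
So 1/D = 2.8801, i.e. 2.88 to 2 decimal places.

2.88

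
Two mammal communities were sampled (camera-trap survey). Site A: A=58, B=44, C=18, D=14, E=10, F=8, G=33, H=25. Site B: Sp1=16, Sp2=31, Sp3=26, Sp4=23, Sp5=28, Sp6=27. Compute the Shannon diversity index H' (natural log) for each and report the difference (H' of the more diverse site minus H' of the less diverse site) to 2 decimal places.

0.11

Site A: N=210, proportions 0.2762, 0.2095, 0.0857, 0.0667, 0.0476, 0.0381, 0.1571, 0.119, giving H' = 1.8876 (working shown to 4 dp, full precision carried).
Site B: N=151, proportions 0.106, 0.2053, 0.1722, 0.1523, 0.1854, 0.1788, giving H' = 1.7727.
Difference = |1.8876 − 1.7727| = 0.1149, i.e. 0.11 to 2 decimal places.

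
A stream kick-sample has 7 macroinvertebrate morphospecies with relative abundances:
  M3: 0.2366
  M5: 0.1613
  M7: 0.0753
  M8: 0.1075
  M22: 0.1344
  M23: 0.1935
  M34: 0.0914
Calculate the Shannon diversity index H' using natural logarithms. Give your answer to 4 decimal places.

1.8760

Each pᵢ ln pᵢ term (working shown to 6 dp, full precision carried): 0.2366×(-1.441384)=-0.341032, 0.1613×(-1.824489)=-0.294290, 0.0753×(-2.586275)=-0.194747, 0.1075×(-2.230264)=-0.239753, 0.1344×(-2.006935)=-0.269732, 0.1935×(-1.642478)=-0.317819, 0.0914×(-2.392510)=-0.218675.
Sum = -1.876048, so H' = 1.8760.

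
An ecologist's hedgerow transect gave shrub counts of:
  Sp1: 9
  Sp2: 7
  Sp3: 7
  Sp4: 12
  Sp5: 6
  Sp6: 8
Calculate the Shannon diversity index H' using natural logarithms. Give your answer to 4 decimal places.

Total N = 9+7+7+12+6+8 = 49, so the proportions are 0.183673, 0.142857, 0.142857, 0.244898, 0.122449, 0.163265 (working shown to 6 dp, full precision carried).
Each pᵢ ln pᵢ term: 0.183673×(-1.694596)=-0.311252, 0.142857×(-1.945910)=-0.277987, 0.142857×(-1.945910)=-0.277987, 0.244898×(-1.406914)=-0.344550, 0.122449×(-2.100061)=-0.257150, 0.163265×(-1.812379)=-0.295899.
Sum = -1.764826, so H' = 1.7648.

1.7648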